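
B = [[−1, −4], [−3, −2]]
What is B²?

[[13, 12], [9, 16]]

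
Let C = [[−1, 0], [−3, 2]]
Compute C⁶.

[[1, 0], [−63, 64]]

tr C = 1 and det C = −2, so the characteristic polynomial is λ² − (1)λ + (−2) with roots −1 and 2.
Eigenvectors give P = [[−1, 0], [−1, −1]] with P⁻¹ = [[−1, 0], [1, −1]], and C = P·diag(−1, 2)·P⁻¹.
Then C⁶ = P·diag(1, 64)·P⁻¹ = [[−1, 0], [−1, −64]] · [[−1, 0], [1, −1]] = [[1, 0], [−63, 64]].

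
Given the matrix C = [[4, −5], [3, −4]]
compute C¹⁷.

C² = I (check: tr C = 0 and det C = −1), so C¹⁷ = C since 17 is odd.

[[4, −5], [3, −4]]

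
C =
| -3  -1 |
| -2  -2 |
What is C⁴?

C² = [[11, 5], [10, 6]]
C³ = [[-43, -21], [-42, -22]]
C⁴ = [[171, 85], [170, 86]]

[[171, 85], [170, 86]]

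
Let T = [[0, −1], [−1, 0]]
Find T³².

[[1, 0], [0, 1]]

T² = I (check: tr T = 0 and det T = −1), so T³² = I since 32 is even.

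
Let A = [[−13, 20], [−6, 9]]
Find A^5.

tr A = −4 and det A = 3, so the characteristic polynomial is λ² − (−4)λ + (3) with roots −1 and −3.
Eigenvectors give P = [[−5, 2], [−3, 1]] with P⁻¹ = [[1, −2], [3, −5]], and A = P·diag(−1, −3)·P⁻¹.
Then A^5 = P·diag(−1, −243)·P⁻¹ = [[5, −486], [3, −243]] · [[1, −2], [3, −5]] = [[−1453, 2420], [−726, 1209]].

[[−1453, 2420], [−726, 1209]]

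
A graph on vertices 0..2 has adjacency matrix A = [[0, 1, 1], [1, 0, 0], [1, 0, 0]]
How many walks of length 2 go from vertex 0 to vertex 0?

The number of length-2 walks from vertex 0 to vertex 0 is entry (0,0) of A^2, where A is the adjacency matrix.
A^2 = [[2, 0, 0], [0, 1, 1], [0, 1, 1]]

2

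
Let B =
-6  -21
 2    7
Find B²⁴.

[[-6, -21], [2, 7]]

B² = B (a projection; rank 1, trace 1), so B²⁴ = B.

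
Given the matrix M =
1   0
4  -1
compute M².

[[1, 0], [0, 1]]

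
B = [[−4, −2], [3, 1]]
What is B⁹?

[[−1534, −1022], [1533, 1021]]

tr B = −3 and det B = 2, so the characteristic polynomial is λ² − (−3)λ + (2) with roots −1 and −2.
Eigenvectors give P = [[−2, −1], [3, 1]] with P⁻¹ = [[1, 1], [−3, −2]], and B = P·diag(−1, −2)·P⁻¹.
Then B⁹ = P·diag(−1, −512)·P⁻¹ = [[2, 512], [−3, −512]] · [[1, 1], [−3, −2]] = [[−1534, −1022], [1533, 1021]].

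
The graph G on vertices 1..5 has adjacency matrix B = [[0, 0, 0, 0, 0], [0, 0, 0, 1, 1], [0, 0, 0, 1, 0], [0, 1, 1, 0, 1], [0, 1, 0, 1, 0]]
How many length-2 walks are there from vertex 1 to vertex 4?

The number of length-2 walks from vertex 1 to vertex 4 is entry (1,4) of B^2, where B is the adjacency matrix.
B^2 = [[0, 0, 0, 0, 0], [0, 2, 1, 1, 1], [0, 1, 1, 0, 1], [0, 1, 0, 3, 1], [0, 1, 1, 1, 2]]

0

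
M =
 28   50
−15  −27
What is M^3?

[[202, 350], [−105, −183]]

tr M = 1 and det M = −6, so the characteristic polynomial is λ² − (1)λ + (−6) with roots −2 and 3.
Eigenvectors give P = [[5, −2], [−3, 1]] with P⁻¹ = [[−1, −2], [−3, −5]], and M = P·diag(−2, 3)·P⁻¹.
Then M^3 = P·diag(−8, 27)·P⁻¹ = [[−40, −54], [24, 27]] · [[−1, −2], [−3, −5]] = [[202, 350], [−105, −183]].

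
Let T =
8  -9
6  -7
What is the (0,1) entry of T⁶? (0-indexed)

-189

tr T = 1 and det T = -2, so the characteristic polynomial is λ² − (1)λ + (-2) with roots -1 and 2.
Eigenvectors give P = [[1, 3], [1, 2]] with P⁻¹ = [[-2, 3], [1, -1]], and T = P·diag(-1, 2)·P⁻¹.
Then T⁶ = P·diag(1, 64)·P⁻¹ = [[1, 192], [1, 128]] · [[-2, 3], [1, -1]] = [[190, -189], [126, -125]].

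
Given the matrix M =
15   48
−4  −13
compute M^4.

[[321, 960], [−80, −239]]

tr M = 2 and det M = −3, so the characteristic polynomial is λ² − (2)λ + (−3) with roots 3 and −1.
Eigenvectors give P = [[4, −3], [−1, 1]] with P⁻¹ = [[1, 3], [1, 4]], and M = P·diag(3, −1)·P⁻¹.
Then M^4 = P·diag(81, 1)·P⁻¹ = [[324, −3], [−81, 1]] · [[1, 3], [1, 4]] = [[321, 960], [−80, −239]].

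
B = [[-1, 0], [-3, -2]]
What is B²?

[[1, 0], [9, 4]]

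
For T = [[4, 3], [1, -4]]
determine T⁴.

T² = [[19, 0], [0, 19]]
T³ = [[76, 57], [19, -76]]
T⁴ = [[361, 0], [0, 361]]

[[361, 0], [0, 361]]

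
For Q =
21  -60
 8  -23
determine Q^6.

[[-3639, 10920], [-1456, 4369]]

tr Q = -2 and det Q = -3, so the characteristic polynomial is λ² − (-2)λ + (-3) with roots -3 and 1.
Eigenvectors give P = [[5, 3], [2, 1]] with P⁻¹ = [[-1, 3], [2, -5]], and Q = P·diag(-3, 1)·P⁻¹.
Then Q^6 = P·diag(729, 1)·P⁻¹ = [[3645, 3], [1458, 1]] · [[-1, 3], [2, -5]] = [[-3639, 10920], [-1456, 4369]].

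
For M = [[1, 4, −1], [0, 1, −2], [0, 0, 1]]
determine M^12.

[[1, 48, −540], [0, 1, −24], [0, 0, 1]]

M = I + N where N = [[0, 4, −1], [0, 0, −2], [0, 0, 0]] is strictly upper-triangular, so N^3 = 0.
(I + N)^12 = I + 12·N + 66·N^2 = [[1, 48, −540], [0, 1, −24], [0, 0, 1]].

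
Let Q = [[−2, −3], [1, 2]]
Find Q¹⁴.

[[1, 0], [0, 1]]

Q² = I (check: tr Q = 0 and det Q = −1), so Q¹⁴ = I since 14 is even.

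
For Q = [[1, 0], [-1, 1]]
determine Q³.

[[1, 0], [-3, 1]]

Q = I + N where N = [[0, 0], [-1, 0]] is strictly lower-triangular, so N² = 0.
(I + N)³ = I + 3·N = [[1, 0], [-3, 1]].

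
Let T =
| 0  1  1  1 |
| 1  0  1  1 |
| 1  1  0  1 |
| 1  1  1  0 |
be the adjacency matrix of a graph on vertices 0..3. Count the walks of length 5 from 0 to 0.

The number of length-5 walks from vertex 0 to vertex 0 is entry (0,0) of T⁵, where T is the adjacency matrix.
T² = [[3, 2, 2, 2], [2, 3, 2, 2], [2, 2, 3, 2], [2, 2, 2, 3]]
T³ = [[6, 7, 7, 7], [7, 6, 7, 7], [7, 7, 6, 7], [7, 7, 7, 6]]
T⁴ = [[21, 20, 20, 20], [20, 21, 20, 20], [20, 20, 21, 20], [20, 20, 20, 21]]
T⁵ = [[60, 61, 61, 61], [61, 60, 61, 61], [61, 61, 60, 61], [61, 61, 61, 60]]

60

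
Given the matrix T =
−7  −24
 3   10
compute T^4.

[[−119, −360], [45, 136]]

tr T = 3 and det T = 2, so the characteristic polynomial is λ² − (3)λ + (2) with roots 2 and 1.
Eigenvectors give P = [[−8, −3], [3, 1]] with P⁻¹ = [[1, 3], [−3, −8]], and T = P·diag(2, 1)·P⁻¹.
Then T^4 = P·diag(16, 1)·P⁻¹ = [[−128, −3], [48, 1]] · [[1, 3], [−3, −8]] = [[−119, −360], [45, 136]].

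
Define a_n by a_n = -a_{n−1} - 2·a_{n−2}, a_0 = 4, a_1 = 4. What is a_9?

With companion matrix M = [[-1, -2], [1, 0]], [a_n, a_{n−1}]ᵀ = M·[a_{n−1}, a_{n−2}]ᵀ, so [a_9, a_8]ᵀ = M⁸·[a_1, a_0]ᵀ.
M⁸ = [[-17, -6], [3, -14]], giving [a_9, a_8]ᵀ = [[-92], [-44]].

-92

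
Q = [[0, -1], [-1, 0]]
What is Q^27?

Q² = I (check: tr Q = 0 and det Q = -1), so Q^27 = Q since 27 is odd.

[[0, -1], [-1, 0]]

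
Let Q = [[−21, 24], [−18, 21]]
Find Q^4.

[[81, 0], [0, 81]]

tr Q = 0 and det Q = −9, so the characteristic polynomial is λ² − (0)λ + (−9) with roots 3 and −3.
Eigenvectors give P = [[1, 4], [1, 3]] with P⁻¹ = [[−3, 4], [1, −1]], and Q = P·diag(3, −3)·P⁻¹.
Then Q^4 = P·diag(81, 81)·P⁻¹ = [[81, 324], [81, 243]] · [[−3, 4], [1, −1]] = [[81, 0], [0, 81]].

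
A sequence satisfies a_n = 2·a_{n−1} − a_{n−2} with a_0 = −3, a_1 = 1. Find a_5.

With companion matrix B = [[2, −1], [1, 0]], [a_n, a_{n−1}]ᵀ = B·[a_{n−1}, a_{n−2}]ᵀ, so [a_5, a_4]ᵀ = B^4·[a_1, a_0]ᵀ.
B^4 = [[5, −4], [4, −3]], giving [a_5, a_4]ᵀ = [[17], [13]].

17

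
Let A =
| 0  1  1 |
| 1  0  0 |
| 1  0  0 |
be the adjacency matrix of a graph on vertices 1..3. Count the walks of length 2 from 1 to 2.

0

The number of length-2 walks from vertex 1 to vertex 2 is entry (1,2) of A², where A is the adjacency matrix.
A² = [[2, 0, 0], [0, 1, 1], [0, 1, 1]]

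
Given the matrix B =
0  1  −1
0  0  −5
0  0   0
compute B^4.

B is strictly triangular, hence nilpotent: B^3 = 0, so B^4 = 0.

[[0, 0, 0], [0, 0, 0], [0, 0, 0]]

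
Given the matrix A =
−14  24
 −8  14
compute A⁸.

tr A = 0 and det A = −4, so the characteristic polynomial is λ² − (0)λ + (−4) with roots −2 and 2.
Eigenvectors give P = [[−2, −3], [−1, −2]] with P⁻¹ = [[−2, 3], [1, −2]], and A = P·diag(−2, 2)·P⁻¹.
Then A⁸ = P·diag(256, 256)·P⁻¹ = [[−512, −768], [−256, −512]] · [[−2, 3], [1, −2]] = [[256, 0], [0, 256]].

[[256, 0], [0, 256]]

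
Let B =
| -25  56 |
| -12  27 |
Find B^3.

[[-169, 392], [-84, 195]]

tr B = 2 and det B = -3, so the characteristic polynomial is λ² − (2)λ + (-3) with roots -1 and 3.
Eigenvectors give P = [[-7, -2], [-3, -1]] with P⁻¹ = [[-1, 2], [3, -7]], and B = P·diag(-1, 3)·P⁻¹.
Then B^3 = P·diag(-1, 27)·P⁻¹ = [[7, -54], [3, -27]] · [[-1, 2], [3, -7]] = [[-169, 392], [-84, 195]].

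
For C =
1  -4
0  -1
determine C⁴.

C² = I (check: tr C = 0 and det C = -1), so C⁴ = I since 4 is even.

[[1, 0], [0, 1]]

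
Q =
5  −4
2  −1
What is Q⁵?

tr Q = 4 and det Q = 3, so the characteristic polynomial is λ² − (4)λ + (3) with roots 3 and 1.
Eigenvectors give P = [[2, −1], [1, −1]] with P⁻¹ = [[1, −1], [1, −2]], and Q = P·diag(3, 1)·P⁻¹.
Then Q⁵ = P·diag(243, 1)·P⁻¹ = [[486, −1], [243, −1]] · [[1, −1], [1, −2]] = [[485, −484], [242, −241]].

[[485, −484], [242, −241]]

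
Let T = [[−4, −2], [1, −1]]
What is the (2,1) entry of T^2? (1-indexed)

−5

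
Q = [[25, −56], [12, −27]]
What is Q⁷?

[[13129, −30632], [6564, −15315]]

tr Q = −2 and det Q = −3, so the characteristic polynomial is λ² − (−2)λ + (−3) with roots −3 and 1.
Eigenvectors give P = [[2, 7], [1, 3]] with P⁻¹ = [[−3, 7], [1, −2]], and Q = P·diag(−3, 1)·P⁻¹.
Then Q⁷ = P·diag(−2187, 1)·P⁻¹ = [[−4374, 7], [−2187, 3]] · [[−3, 7], [1, −2]] = [[13129, −30632], [6564, −15315]].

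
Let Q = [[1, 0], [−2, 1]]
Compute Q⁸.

Q = I + N where N = [[0, 0], [−2, 0]] is strictly lower-triangular, so N² = 0.
(I + N)⁸ = I + 8·N = [[1, 0], [−16, 1]].

[[1, 0], [−16, 1]]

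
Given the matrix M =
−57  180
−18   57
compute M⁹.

[[−373977, 1180980], [−118098, 373977]]

tr M = 0 and det M = −9, so the characteristic polynomial is λ² − (0)λ + (−9) with roots −3 and 3.
Eigenvectors give P = [[10, 3], [3, 1]] with P⁻¹ = [[1, −3], [−3, 10]], and M = P·diag(−3, 3)·P⁻¹.
Then M⁹ = P·diag(−19683, 19683)·P⁻¹ = [[−196830, 59049], [−59049, 19683]] · [[1, −3], [−3, 10]] = [[−373977, 1180980], [−118098, 373977]].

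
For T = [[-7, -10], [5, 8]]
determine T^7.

[[-2443, -4630], [2315, 4502]]

tr T = 1 and det T = -6, so the characteristic polynomial is λ² − (1)λ + (-6) with roots -2 and 3.
Eigenvectors give P = [[2, -1], [-1, 1]] with P⁻¹ = [[1, 1], [1, 2]], and T = P·diag(-2, 3)·P⁻¹.
Then T^7 = P·diag(-128, 2187)·P⁻¹ = [[-256, -2187], [128, 2187]] · [[1, 1], [1, 2]] = [[-2443, -4630], [2315, 4502]].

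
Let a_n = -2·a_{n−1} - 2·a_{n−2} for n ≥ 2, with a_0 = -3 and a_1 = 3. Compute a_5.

With companion matrix M = [[-2, -2], [1, 0]], [a_n, a_{n−1}]ᵀ = M·[a_{n−1}, a_{n−2}]ᵀ, so [a_5, a_4]ᵀ = M⁴·[a_1, a_0]ᵀ.
M⁴ = [[-4, 0], [0, -4]], giving [a_5, a_4]ᵀ = [[-12], [12]].

-12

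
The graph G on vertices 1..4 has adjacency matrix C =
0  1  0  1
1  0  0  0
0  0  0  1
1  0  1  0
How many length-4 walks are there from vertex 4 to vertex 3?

The number of length-4 walks from vertex 4 to vertex 3 is entry (4,3) of C⁴, where C is the adjacency matrix.
C² = [[2, 0, 1, 0], [0, 1, 0, 1], [1, 0, 1, 0], [0, 1, 0, 2]]
C³ = [[0, 2, 0, 3], [2, 0, 1, 0], [0, 1, 0, 2], [3, 0, 2, 0]]
C⁴ = [[5, 0, 3, 0], [0, 2, 0, 3], [3, 0, 2, 0], [0, 3, 0, 5]]

0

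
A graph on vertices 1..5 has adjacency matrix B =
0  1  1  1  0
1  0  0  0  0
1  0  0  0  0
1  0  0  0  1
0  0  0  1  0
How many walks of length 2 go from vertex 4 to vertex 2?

1

The number of length-2 walks from vertex 4 to vertex 2 is entry (4,2) of B², where B is the adjacency matrix.
B² = [[3, 0, 0, 0, 1], [0, 1, 1, 1, 0], [0, 1, 1, 1, 0], [0, 1, 1, 2, 0], [1, 0, 0, 0, 1]]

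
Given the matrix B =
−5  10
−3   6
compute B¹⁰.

[[−5, 10], [−3, 6]]

B² = B (a projection; rank 1, trace 1), so B¹⁰ = B.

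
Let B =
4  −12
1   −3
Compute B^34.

[[4, −12], [1, −3]]

B² = B (a projection; rank 1, trace 1), so B^34 = B.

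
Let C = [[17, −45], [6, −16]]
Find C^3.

tr C = 1 and det C = −2, so the characteristic polynomial is λ² − (1)λ + (−2) with roots −1 and 2.
Eigenvectors give P = [[−5, 3], [−2, 1]] with P⁻¹ = [[1, −3], [2, −5]], and C = P·diag(−1, 2)·P⁻¹.
Then C^3 = P·diag(−1, 8)·P⁻¹ = [[5, 24], [2, 8]] · [[1, −3], [2, −5]] = [[53, −135], [18, −46]].

[[53, −135], [18, −46]]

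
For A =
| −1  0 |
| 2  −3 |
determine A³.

tr A = −4 and det A = 3, so the characteristic polynomial is λ² − (−4)λ + (3) with roots −1 and −3.
Eigenvectors give P = [[−1, 0], [−1, 1]] with P⁻¹ = [[−1, 0], [−1, 1]], and A = P·diag(−1, −3)·P⁻¹.
Then A³ = P·diag(−1, −27)·P⁻¹ = [[1, 0], [1, −27]] · [[−1, 0], [−1, 1]] = [[−1, 0], [26, −27]].

[[−1, 0], [26, −27]]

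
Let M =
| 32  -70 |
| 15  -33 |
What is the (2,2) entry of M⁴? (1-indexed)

471

tr M = -1 and det M = -6, so the characteristic polynomial is λ² − (-1)λ + (-6) with roots -3 and 2.
Eigenvectors give P = [[2, -7], [1, -3]] with P⁻¹ = [[-3, 7], [-1, 2]], and M = P·diag(-3, 2)·P⁻¹.
Then M⁴ = P·diag(81, 16)·P⁻¹ = [[162, -112], [81, -48]] · [[-3, 7], [-1, 2]] = [[-374, 910], [-195, 471]].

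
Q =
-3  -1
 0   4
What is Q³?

[[-27, -13], [0, 64]]

Q² = [[9, -1], [0, 16]]
Q³ = [[-27, -13], [0, 64]]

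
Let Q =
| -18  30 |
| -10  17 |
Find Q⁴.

tr Q = -1 and det Q = -6, so the characteristic polynomial is λ² − (-1)λ + (-6) with roots -3 and 2.
Eigenvectors give P = [[2, 3], [1, 2]] with P⁻¹ = [[2, -3], [-1, 2]], and Q = P·diag(-3, 2)·P⁻¹.
Then Q⁴ = P·diag(81, 16)·P⁻¹ = [[162, 48], [81, 32]] · [[2, -3], [-1, 2]] = [[276, -390], [130, -179]].

[[276, -390], [130, -179]]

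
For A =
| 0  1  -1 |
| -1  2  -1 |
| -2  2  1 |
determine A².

[[1, 0, -2], [0, 1, -2], [-4, 4, 1]]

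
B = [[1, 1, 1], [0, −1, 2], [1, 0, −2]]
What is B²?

[[2, 0, 1], [2, 1, −6], [−1, 1, 5]]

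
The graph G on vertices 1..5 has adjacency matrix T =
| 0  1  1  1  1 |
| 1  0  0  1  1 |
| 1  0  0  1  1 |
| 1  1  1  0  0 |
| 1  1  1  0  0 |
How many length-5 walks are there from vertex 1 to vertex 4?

80

The number of length-5 walks from vertex 1 to vertex 4 is entry (1,4) of T⁵, where T is the adjacency matrix.
T² = [[4, 2, 2, 2, 2], [2, 3, 3, 1, 1], [2, 3, 3, 1, 1], [2, 1, 1, 3, 3], [2, 1, 1, 3, 3]]
T³ = [[8, 8, 8, 8, 8], [8, 4, 4, 8, 8], [8, 4, 4, 8, 8], [8, 8, 8, 4, 4], [8, 8, 8, 4, 4]]
T⁴ = [[32, 24, 24, 24, 24], [24, 24, 24, 16, 16], [24, 24, 24, 16, 16], [24, 16, 16, 24, 24], [24, 16, 16, 24, 24]]
T⁵ = [[96, 80, 80, 80, 80], [80, 56, 56, 72, 72], [80, 56, 56, 72, 72], [80, 72, 72, 56, 56], [80, 72, 72, 56, 56]]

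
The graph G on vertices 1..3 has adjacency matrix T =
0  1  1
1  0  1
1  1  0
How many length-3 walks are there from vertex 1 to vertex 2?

The number of length-3 walks from vertex 1 to vertex 2 is entry (1,2) of T^3, where T is the adjacency matrix.
T^2 = [[2, 1, 1], [1, 2, 1], [1, 1, 2]]
T^3 = [[2, 3, 3], [3, 2, 3], [3, 3, 2]]

3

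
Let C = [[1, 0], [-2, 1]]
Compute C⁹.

C = I + N where N = [[0, 0], [-2, 0]] is strictly lower-triangular, so N² = 0.
(I + N)⁹ = I + 9·N = [[1, 0], [-18, 1]].

[[1, 0], [-18, 1]]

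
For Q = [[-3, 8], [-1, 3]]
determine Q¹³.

Q² = I (check: tr Q = 0 and det Q = -1), so Q¹³ = Q since 13 is odd.

[[-3, 8], [-1, 3]]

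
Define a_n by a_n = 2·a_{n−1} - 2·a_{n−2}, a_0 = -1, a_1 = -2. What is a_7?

0

With companion matrix M = [[2, -2], [1, 0]], [a_n, a_{n−1}]ᵀ = M·[a_{n−1}, a_{n−2}]ᵀ, so [a_7, a_6]ᵀ = M⁶·[a_1, a_0]ᵀ.
M⁶ = [[-8, 16], [-8, 8]], giving [a_7, a_6]ᵀ = [[0], [8]].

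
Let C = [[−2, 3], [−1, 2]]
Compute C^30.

[[1, 0], [0, 1]]

C² = I (check: tr C = 0 and det C = −1), so C^30 = I since 30 is even.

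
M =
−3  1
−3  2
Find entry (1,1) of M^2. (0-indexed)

1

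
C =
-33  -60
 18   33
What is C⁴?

tr C = 0 and det C = -9, so the characteristic polynomial is λ² − (0)λ + (-9) with roots 3 and -3.
Eigenvectors give P = [[-5, 2], [3, -1]] with P⁻¹ = [[1, 2], [3, 5]], and C = P·diag(3, -3)·P⁻¹.
Then C⁴ = P·diag(81, 81)·P⁻¹ = [[-405, 162], [243, -81]] · [[1, 2], [3, 5]] = [[81, 0], [0, 81]].

[[81, 0], [0, 81]]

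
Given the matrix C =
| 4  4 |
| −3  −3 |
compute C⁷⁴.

[[4, 4], [−3, −3]]

C² = C (a projection; rank 1, trace 1), so C⁷⁴ = C.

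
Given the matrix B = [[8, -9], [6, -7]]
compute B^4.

tr B = 1 and det B = -2, so the characteristic polynomial is λ² − (1)λ + (-2) with roots -1 and 2.
Eigenvectors give P = [[-1, -3], [-1, -2]] with P⁻¹ = [[2, -3], [-1, 1]], and B = P·diag(-1, 2)·P⁻¹.
Then B^4 = P·diag(1, 16)·P⁻¹ = [[-1, -48], [-1, -32]] · [[2, -3], [-1, 1]] = [[46, -45], [30, -29]].

[[46, -45], [30, -29]]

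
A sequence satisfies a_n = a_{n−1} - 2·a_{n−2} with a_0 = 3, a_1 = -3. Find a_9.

With companion matrix Q = [[1, -2], [1, 0]], [a_n, a_{n−1}]ᵀ = Q·[a_{n−1}, a_{n−2}]ᵀ, so [a_9, a_8]ᵀ = Q⁸·[a_1, a_0]ᵀ.
Q⁸ = [[-17, 6], [-3, -14]], giving [a_9, a_8]ᵀ = [[69], [-33]].

69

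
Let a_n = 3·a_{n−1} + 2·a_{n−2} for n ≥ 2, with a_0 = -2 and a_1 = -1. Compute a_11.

-602255

With companion matrix Q = [[3, 2], [1, 0]], [a_n, a_{n−1}]ᵀ = Q·[a_{n−1}, a_{n−2}]ᵀ, so [a_11, a_10]ᵀ = Q¹⁰·[a_1, a_0]ᵀ.
Q¹⁰ = [[283667, 159294], [79647, 44726]], giving [a_11, a_10]ᵀ = [[-602255], [-169099]].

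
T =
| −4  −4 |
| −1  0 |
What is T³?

[[−96, −80], [−20, −16]]

T² = [[20, 16], [4, 4]]
T³ = [[−96, −80], [−20, −16]]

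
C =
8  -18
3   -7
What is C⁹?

[[1538, -3078], [513, -1027]]

tr C = 1 and det C = -2, so the characteristic polynomial is λ² − (1)λ + (-2) with roots -1 and 2.
Eigenvectors give P = [[2, 3], [1, 1]] with P⁻¹ = [[-1, 3], [1, -2]], and C = P·diag(-1, 2)·P⁻¹.
Then C⁹ = P·diag(-1, 512)·P⁻¹ = [[-2, 1536], [-1, 512]] · [[-1, 3], [1, -2]] = [[1538, -3078], [513, -1027]].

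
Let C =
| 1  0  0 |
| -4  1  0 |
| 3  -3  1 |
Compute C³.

C = I + N where N = [[0, 0, 0], [-4, 0, 0], [3, -3, 0]] is strictly lower-triangular, so N³ = 0.
(I + N)³ = I + 3·N + 3·N² = [[1, 0, 0], [-12, 1, 0], [45, -9, 1]].

[[1, 0, 0], [-12, 1, 0], [45, -9, 1]]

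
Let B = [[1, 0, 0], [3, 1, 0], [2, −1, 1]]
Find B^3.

B = I + N where N = [[0, 0, 0], [3, 0, 0], [2, −1, 0]] is strictly lower-triangular, so N^3 = 0.
(I + N)^3 = I + 3·N + 3·N^2 = [[1, 0, 0], [9, 1, 0], [−3, −3, 1]].

[[1, 0, 0], [9, 1, 0], [−3, −3, 1]]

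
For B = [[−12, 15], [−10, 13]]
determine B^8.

tr B = 1 and det B = −6, so the characteristic polynomial is λ² − (1)λ + (−6) with roots 3 and −2.
Eigenvectors give P = [[−1, 3], [−1, 2]] with P⁻¹ = [[2, −3], [1, −1]], and B = P·diag(3, −2)·P⁻¹.
Then B^8 = P·diag(6561, 256)·P⁻¹ = [[−6561, 768], [−6561, 512]] · [[2, −3], [1, −1]] = [[−12354, 18915], [−12610, 19171]].

[[−12354, 18915], [−12610, 19171]]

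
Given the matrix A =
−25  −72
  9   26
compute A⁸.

tr A = 1 and det A = −2, so the characteristic polynomial is λ² − (1)λ + (−2) with roots 2 and −1.
Eigenvectors give P = [[8, 3], [−3, −1]] with P⁻¹ = [[−1, −3], [3, 8]], and A = P·diag(2, −1)·P⁻¹.
Then A⁸ = P·diag(256, 1)·P⁻¹ = [[2048, 3], [−768, −1]] · [[−1, −3], [3, 8]] = [[−2039, −6120], [765, 2296]].

[[−2039, −6120], [765, 2296]]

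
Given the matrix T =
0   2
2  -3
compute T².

[[4, -6], [-6, 13]]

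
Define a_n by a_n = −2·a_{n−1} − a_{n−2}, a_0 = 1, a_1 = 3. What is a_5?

19

With companion matrix T = [[−2, −1], [1, 0]], [a_n, a_{n−1}]ᵀ = T·[a_{n−1}, a_{n−2}]ᵀ, so [a_5, a_4]ᵀ = T⁴·[a_1, a_0]ᵀ.
T⁴ = [[5, 4], [−4, −3]], giving [a_5, a_4]ᵀ = [[19], [−15]].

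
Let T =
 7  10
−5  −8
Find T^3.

[[43, 70], [−35, −62]]

tr T = −1 and det T = −6, so the characteristic polynomial is λ² − (−1)λ + (−6) with roots 2 and −3.
Eigenvectors give P = [[−2, 1], [1, −1]] with P⁻¹ = [[−1, −1], [−1, −2]], and T = P·diag(2, −3)·P⁻¹.
Then T^3 = P·diag(8, −27)·P⁻¹ = [[−16, −27], [8, 27]] · [[−1, −1], [−1, −2]] = [[43, 70], [−35, −62]].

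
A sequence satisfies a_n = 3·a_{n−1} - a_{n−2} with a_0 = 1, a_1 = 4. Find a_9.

9349

With companion matrix T = [[3, -1], [1, 0]], [a_n, a_{n−1}]ᵀ = T·[a_{n−1}, a_{n−2}]ᵀ, so [a_9, a_8]ᵀ = T⁸·[a_1, a_0]ᵀ.
T⁸ = [[2584, -987], [987, -377]], giving [a_9, a_8]ᵀ = [[9349], [3571]].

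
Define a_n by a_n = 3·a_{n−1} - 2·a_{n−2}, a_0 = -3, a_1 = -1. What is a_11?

With companion matrix Q = [[3, -2], [1, 0]], [a_n, a_{n−1}]ᵀ = Q·[a_{n−1}, a_{n−2}]ᵀ, so [a_11, a_10]ᵀ = Q^10·[a_1, a_0]ᵀ.
Q^10 = [[2047, -2046], [1023, -1022]], giving [a_11, a_10]ᵀ = [[4091], [2043]].

4091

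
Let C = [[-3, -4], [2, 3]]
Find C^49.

[[-3, -4], [2, 3]]

C² = I (check: tr C = 0 and det C = -1), so C^49 = C since 49 is odd.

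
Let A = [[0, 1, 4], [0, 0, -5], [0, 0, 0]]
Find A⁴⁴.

A is strictly triangular, hence nilpotent: A³ = 0, so A⁴⁴ = 0.

[[0, 0, 0], [0, 0, 0], [0, 0, 0]]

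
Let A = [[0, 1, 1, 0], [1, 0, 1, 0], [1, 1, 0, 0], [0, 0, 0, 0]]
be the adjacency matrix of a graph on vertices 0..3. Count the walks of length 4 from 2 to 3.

0

The number of length-4 walks from vertex 2 to vertex 3 is entry (2,3) of A⁴, where A is the adjacency matrix.
A² = [[2, 1, 1, 0], [1, 2, 1, 0], [1, 1, 2, 0], [0, 0, 0, 0]]
A³ = [[2, 3, 3, 0], [3, 2, 3, 0], [3, 3, 2, 0], [0, 0, 0, 0]]
A⁴ = [[6, 5, 5, 0], [5, 6, 5, 0], [5, 5, 6, 0], [0, 0, 0, 0]]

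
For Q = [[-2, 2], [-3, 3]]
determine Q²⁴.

Q² = Q (a projection; rank 1, trace 1), so Q²⁴ = Q.

[[-2, 2], [-3, 3]]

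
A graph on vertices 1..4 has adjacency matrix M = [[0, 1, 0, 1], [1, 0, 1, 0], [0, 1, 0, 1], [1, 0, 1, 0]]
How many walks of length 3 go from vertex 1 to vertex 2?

The number of length-3 walks from vertex 1 to vertex 2 is entry (1,2) of M³, where M is the adjacency matrix.
M² = [[2, 0, 2, 0], [0, 2, 0, 2], [2, 0, 2, 0], [0, 2, 0, 2]]
M³ = [[0, 4, 0, 4], [4, 0, 4, 0], [0, 4, 0, 4], [4, 0, 4, 0]]

4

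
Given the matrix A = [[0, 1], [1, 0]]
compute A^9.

A² = I (check: tr A = 0 and det A = -1), so A^9 = A since 9 is odd.

[[0, 1], [1, 0]]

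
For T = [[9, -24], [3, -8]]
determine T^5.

[[9, -24], [3, -8]]

T² = T (a projection; rank 1, trace 1), so T^5 = T.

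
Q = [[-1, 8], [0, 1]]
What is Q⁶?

[[1, 0], [0, 1]]

Q² = I (check: tr Q = 0 and det Q = -1), so Q⁶ = I since 6 is even.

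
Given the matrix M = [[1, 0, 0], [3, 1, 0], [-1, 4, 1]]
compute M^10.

M = I + N where N = [[0, 0, 0], [3, 0, 0], [-1, 4, 0]] is strictly lower-triangular, so N^3 = 0.
(I + N)^10 = I + 10·N + 45·N^2 = [[1, 0, 0], [30, 1, 0], [530, 40, 1]].

[[1, 0, 0], [30, 1, 0], [530, 40, 1]]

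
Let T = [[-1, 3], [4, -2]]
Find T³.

T² = [[13, -9], [-12, 16]]
T³ = [[-49, 57], [76, -68]]

[[-49, 57], [76, -68]]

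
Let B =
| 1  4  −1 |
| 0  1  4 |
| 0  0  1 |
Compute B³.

B = I + N where N = [[0, 4, −1], [0, 0, 4], [0, 0, 0]] is strictly upper-triangular, so N³ = 0.
(I + N)³ = I + 3·N + 3·N² = [[1, 12, 45], [0, 1, 12], [0, 0, 1]].

[[1, 12, 45], [0, 1, 12], [0, 0, 1]]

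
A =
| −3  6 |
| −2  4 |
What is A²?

[[−3, 6], [−2, 4]]

A² = A (a projection; rank 1, trace 1), so A² = A.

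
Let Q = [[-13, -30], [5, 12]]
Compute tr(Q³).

-19

tr Q = -1 and det Q = -6, so the characteristic polynomial is λ² − (-1)λ + (-6) with roots -3 and 2.
Eigenvectors give P = [[-3, 2], [1, -1]] with P⁻¹ = [[-1, -2], [-1, -3]], and Q = P·diag(-3, 2)·P⁻¹.
Then Q³ = P·diag(-27, 8)·P⁻¹ = [[81, 16], [-27, -8]] · [[-1, -2], [-1, -3]] = [[-97, -210], [35, 78]].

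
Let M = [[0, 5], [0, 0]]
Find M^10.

[[0, 0], [0, 0]]

M is strictly triangular, hence nilpotent: M^2 = 0, so M^10 = 0.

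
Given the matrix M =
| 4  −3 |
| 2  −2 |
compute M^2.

[[10, −6], [4, −2]]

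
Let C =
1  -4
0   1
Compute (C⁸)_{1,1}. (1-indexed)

C = I + N where N = [[0, -4], [0, 0]] is strictly upper-triangular, so N² = 0.
(I + N)⁸ = I + 8·N = [[1, -32], [0, 1]].

1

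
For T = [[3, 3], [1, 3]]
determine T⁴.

T² = [[12, 18], [6, 12]]
T³ = [[54, 90], [30, 54]]
T⁴ = [[252, 432], [144, 252]]

[[252, 432], [144, 252]]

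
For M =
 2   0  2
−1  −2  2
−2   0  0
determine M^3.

[[−8, 0, 0], [0, −8, 0], [0, 0, −8]]

M^2 = [[0, 0, 4], [−4, 4, −6], [−4, 0, −4]]
M^3 = [[−8, 0, 0], [0, −8, 0], [0, 0, −8]]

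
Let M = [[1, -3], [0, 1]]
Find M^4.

[[1, -12], [0, 1]]

M = I + N where N = [[0, -3], [0, 0]] is strictly upper-triangular, so N^2 = 0.
(I + N)^4 = I + 4·N = [[1, -12], [0, 1]].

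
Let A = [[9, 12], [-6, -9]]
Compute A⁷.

tr A = 0 and det A = -9, so the characteristic polynomial is λ² − (0)λ + (-9) with roots 3 and -3.
Eigenvectors give P = [[-2, -1], [1, 1]] with P⁻¹ = [[-1, -1], [1, 2]], and A = P·diag(3, -3)·P⁻¹.
Then A⁷ = P·diag(2187, -2187)·P⁻¹ = [[-4374, 2187], [2187, -2187]] · [[-1, -1], [1, 2]] = [[6561, 8748], [-4374, -6561]].

[[6561, 8748], [-4374, -6561]]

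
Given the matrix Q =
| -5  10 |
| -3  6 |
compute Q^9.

Q² = Q (a projection; rank 1, trace 1), so Q^9 = Q.

[[-5, 10], [-3, 6]]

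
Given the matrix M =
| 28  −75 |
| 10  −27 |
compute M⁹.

[[120658, −302925], [40390, −101487]]

tr M = 1 and det M = −6, so the characteristic polynomial is λ² − (1)λ + (−6) with roots 3 and −2.
Eigenvectors give P = [[3, −5], [1, −2]] with P⁻¹ = [[2, −5], [1, −3]], and M = P·diag(3, −2)·P⁻¹.
Then M⁹ = P·diag(19683, −512)·P⁻¹ = [[59049, 2560], [19683, 1024]] · [[2, −5], [1, −3]] = [[120658, −302925], [40390, −101487]].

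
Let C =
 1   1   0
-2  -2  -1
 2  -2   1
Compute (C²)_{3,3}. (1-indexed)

3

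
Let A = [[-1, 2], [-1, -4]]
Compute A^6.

[[-601, -1330], [665, 1394]]

tr A = -5 and det A = 6, so the characteristic polynomial is λ² − (-5)λ + (6) with roots -2 and -3.
Eigenvectors give P = [[-2, 1], [1, -1]] with P⁻¹ = [[-1, -1], [-1, -2]], and A = P·diag(-2, -3)·P⁻¹.
Then A^6 = P·diag(64, 729)·P⁻¹ = [[-128, 729], [64, -729]] · [[-1, -1], [-1, -2]] = [[-601, -1330], [665, 1394]].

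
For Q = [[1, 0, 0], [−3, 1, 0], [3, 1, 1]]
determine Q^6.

[[1, 0, 0], [−18, 1, 0], [−27, 6, 1]]

Q = I + N where N = [[0, 0, 0], [−3, 0, 0], [3, 1, 0]] is strictly lower-triangular, so N^3 = 0.
(I + N)^6 = I + 6·N + 15·N^2 = [[1, 0, 0], [−18, 1, 0], [−27, 6, 1]].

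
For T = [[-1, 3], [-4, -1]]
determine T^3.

T^2 = [[-11, -6], [8, -11]]
T^3 = [[35, -27], [36, 35]]

[[35, -27], [36, 35]]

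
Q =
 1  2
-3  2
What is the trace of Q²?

-7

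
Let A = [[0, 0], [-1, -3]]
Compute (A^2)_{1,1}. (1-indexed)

0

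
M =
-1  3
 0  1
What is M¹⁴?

[[1, 0], [0, 1]]

M² = I (check: tr M = 0 and det M = -1), so M¹⁴ = I since 14 is even.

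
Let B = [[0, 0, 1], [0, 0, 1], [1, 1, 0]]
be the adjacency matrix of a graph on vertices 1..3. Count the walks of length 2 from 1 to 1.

The number of length-2 walks from vertex 1 to vertex 1 is entry (1,1) of B², where B is the adjacency matrix.
B² = [[1, 1, 0], [1, 1, 0], [0, 0, 2]]

1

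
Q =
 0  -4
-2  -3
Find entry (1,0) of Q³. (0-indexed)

-34

Q² = [[8, 12], [6, 17]]
Q³ = [[-24, -68], [-34, -75]]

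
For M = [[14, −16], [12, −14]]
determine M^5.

[[224, −256], [192, −224]]

tr M = 0 and det M = −4, so the characteristic polynomial is λ² − (0)λ + (−4) with roots −2 and 2.
Eigenvectors give P = [[−1, 4], [−1, 3]] with P⁻¹ = [[3, −4], [1, −1]], and M = P·diag(−2, 2)·P⁻¹.
Then M^5 = P·diag(−32, 32)·P⁻¹ = [[32, 128], [32, 96]] · [[3, −4], [1, −1]] = [[224, −256], [192, −224]].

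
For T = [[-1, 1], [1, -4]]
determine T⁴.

[[29, -95], [-95, 314]]

T² = [[2, -5], [-5, 17]]
T³ = [[-7, 22], [22, -73]]
T⁴ = [[29, -95], [-95, 314]]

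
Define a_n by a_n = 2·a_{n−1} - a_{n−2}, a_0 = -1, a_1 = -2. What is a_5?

-6

With companion matrix T = [[2, -1], [1, 0]], [a_n, a_{n−1}]ᵀ = T·[a_{n−1}, a_{n−2}]ᵀ, so [a_5, a_4]ᵀ = T⁴·[a_1, a_0]ᵀ.
T⁴ = [[5, -4], [4, -3]], giving [a_5, a_4]ᵀ = [[-6], [-5]].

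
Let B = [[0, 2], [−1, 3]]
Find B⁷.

tr B = 3 and det B = 2, so the characteristic polynomial is λ² − (3)λ + (2) with roots 1 and 2.
Eigenvectors give P = [[2, 1], [1, 1]] with P⁻¹ = [[1, −1], [−1, 2]], and B = P·diag(1, 2)·P⁻¹.
Then B⁷ = P·diag(1, 128)·P⁻¹ = [[2, 128], [1, 128]] · [[1, −1], [−1, 2]] = [[−126, 254], [−127, 255]].

[[−126, 254], [−127, 255]]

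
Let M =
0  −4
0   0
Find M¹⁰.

[[0, 0], [0, 0]]

M is strictly triangular, hence nilpotent: M² = 0, so M¹⁰ = 0.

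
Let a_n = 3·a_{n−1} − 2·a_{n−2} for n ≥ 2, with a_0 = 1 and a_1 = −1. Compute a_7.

With companion matrix B = [[3, −2], [1, 0]], [a_n, a_{n−1}]ᵀ = B·[a_{n−1}, a_{n−2}]ᵀ, so [a_7, a_6]ᵀ = B^6·[a_1, a_0]ᵀ.
B^6 = [[127, −126], [63, −62]], giving [a_7, a_6]ᵀ = [[−253], [−125]].

−253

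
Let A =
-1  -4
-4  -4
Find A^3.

A^2 = [[17, 20], [20, 32]]
A^3 = [[-97, -148], [-148, -208]]

[[-97, -148], [-148, -208]]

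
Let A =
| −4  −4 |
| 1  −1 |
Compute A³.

[[−28, −68], [17, 23]]

A² = [[12, 20], [−5, −3]]
A³ = [[−28, −68], [17, 23]]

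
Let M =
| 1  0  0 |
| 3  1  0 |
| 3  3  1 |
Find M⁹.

[[1, 0, 0], [27, 1, 0], [351, 27, 1]]

M = I + N where N = [[0, 0, 0], [3, 0, 0], [3, 3, 0]] is strictly lower-triangular, so N³ = 0.
(I + N)⁹ = I + 9·N + 36·N² = [[1, 0, 0], [27, 1, 0], [351, 27, 1]].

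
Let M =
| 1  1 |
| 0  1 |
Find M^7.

[[1, 7], [0, 1]]

M = I + N where N = [[0, 1], [0, 0]] is strictly upper-triangular, so N^2 = 0.
(I + N)^7 = I + 7·N = [[1, 7], [0, 1]].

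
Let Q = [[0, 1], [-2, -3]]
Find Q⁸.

tr Q = -3 and det Q = 2, so the characteristic polynomial is λ² − (-3)λ + (2) with roots -1 and -2.
Eigenvectors give P = [[-1, -1], [1, 2]] with P⁻¹ = [[-2, -1], [1, 1]], and Q = P·diag(-1, -2)·P⁻¹.
Then Q⁸ = P·diag(1, 256)·P⁻¹ = [[-1, -256], [1, 512]] · [[-2, -1], [1, 1]] = [[-254, -255], [510, 511]].

[[-254, -255], [510, 511]]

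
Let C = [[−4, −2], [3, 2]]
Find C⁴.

[[76, 32], [−48, −20]]

C² = [[10, 4], [−6, −2]]
C³ = [[−28, −12], [18, 8]]
C⁴ = [[76, 32], [−48, −20]]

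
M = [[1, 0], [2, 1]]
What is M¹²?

M = I + N where N = [[0, 0], [2, 0]] is strictly lower-triangular, so N² = 0.
(I + N)¹² = I + 12·N = [[1, 0], [24, 1]].

[[1, 0], [24, 1]]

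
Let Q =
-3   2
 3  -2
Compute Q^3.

[[-75, 50], [75, -50]]

Q^2 = [[15, -10], [-15, 10]]
Q^3 = [[-75, 50], [75, -50]]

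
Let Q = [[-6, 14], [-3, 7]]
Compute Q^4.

Q² = Q (a projection; rank 1, trace 1), so Q^4 = Q.

[[-6, 14], [-3, 7]]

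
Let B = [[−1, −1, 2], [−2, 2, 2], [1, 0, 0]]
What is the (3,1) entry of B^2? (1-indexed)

−1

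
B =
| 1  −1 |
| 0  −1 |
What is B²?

[[1, 0], [0, 1]]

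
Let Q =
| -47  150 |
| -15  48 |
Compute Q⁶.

[[-5921, 19950], [-1995, 6714]]

tr Q = 1 and det Q = -6, so the characteristic polynomial is λ² − (1)λ + (-6) with roots -2 and 3.
Eigenvectors give P = [[10, 3], [3, 1]] with P⁻¹ = [[1, -3], [-3, 10]], and Q = P·diag(-2, 3)·P⁻¹.
Then Q⁶ = P·diag(64, 729)·P⁻¹ = [[640, 2187], [192, 729]] · [[1, -3], [-3, 10]] = [[-5921, 19950], [-1995, 6714]].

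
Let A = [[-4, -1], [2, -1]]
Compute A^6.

[[1394, 665], [-1330, -601]]

tr A = -5 and det A = 6, so the characteristic polynomial is λ² − (-5)λ + (6) with roots -3 and -2.
Eigenvectors give P = [[-1, -1], [1, 2]] with P⁻¹ = [[-2, -1], [1, 1]], and A = P·diag(-3, -2)·P⁻¹.
Then A^6 = P·diag(729, 64)·P⁻¹ = [[-729, -64], [729, 128]] · [[-2, -1], [1, 1]] = [[1394, 665], [-1330, -601]].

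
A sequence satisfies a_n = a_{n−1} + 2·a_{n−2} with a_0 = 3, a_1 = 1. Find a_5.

With companion matrix A = [[1, 2], [1, 0]], [a_n, a_{n−1}]ᵀ = A·[a_{n−1}, a_{n−2}]ᵀ, so [a_5, a_4]ᵀ = A⁴·[a_1, a_0]ᵀ.
A⁴ = [[11, 10], [5, 6]], giving [a_5, a_4]ᵀ = [[41], [23]].

41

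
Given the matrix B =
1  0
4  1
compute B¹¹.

[[1, 0], [44, 1]]

B = I + N where N = [[0, 0], [4, 0]] is strictly lower-triangular, so N² = 0.
(I + N)¹¹ = I + 11·N = [[1, 0], [44, 1]].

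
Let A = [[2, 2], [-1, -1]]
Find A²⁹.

A² = A (a projection; rank 1, trace 1), so A²⁹ = A.

[[2, 2], [-1, -1]]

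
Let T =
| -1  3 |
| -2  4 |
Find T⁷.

[[-253, 381], [-254, 382]]

tr T = 3 and det T = 2, so the characteristic polynomial is λ² − (3)λ + (2) with roots 2 and 1.
Eigenvectors give P = [[1, 3], [1, 2]] with P⁻¹ = [[-2, 3], [1, -1]], and T = P·diag(2, 1)·P⁻¹.
Then T⁷ = P·diag(128, 1)·P⁻¹ = [[128, 3], [128, 2]] · [[-2, 3], [1, -1]] = [[-253, 381], [-254, 382]].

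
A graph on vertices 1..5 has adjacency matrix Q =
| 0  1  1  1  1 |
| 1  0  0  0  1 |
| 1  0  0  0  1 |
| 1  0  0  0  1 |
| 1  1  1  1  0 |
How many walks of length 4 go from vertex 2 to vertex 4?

14

The number of length-4 walks from vertex 2 to vertex 4 is entry (2,4) of Q⁴, where Q is the adjacency matrix.
Q² = [[4, 1, 1, 1, 3], [1, 2, 2, 2, 1], [1, 2, 2, 2, 1], [1, 2, 2, 2, 1], [3, 1, 1, 1, 4]]
Q³ = [[6, 7, 7, 7, 7], [7, 2, 2, 2, 7], [7, 2, 2, 2, 7], [7, 2, 2, 2, 7], [7, 7, 7, 7, 6]]
Q⁴ = [[28, 13, 13, 13, 27], [13, 14, 14, 14, 13], [13, 14, 14, 14, 13], [13, 14, 14, 14, 13], [27, 13, 13, 13, 28]]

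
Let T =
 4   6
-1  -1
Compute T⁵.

[[94, 186], [-31, -61]]

tr T = 3 and det T = 2, so the characteristic polynomial is λ² − (3)λ + (2) with roots 2 and 1.
Eigenvectors give P = [[3, -2], [-1, 1]] with P⁻¹ = [[1, 2], [1, 3]], and T = P·diag(2, 1)·P⁻¹.
Then T⁵ = P·diag(32, 1)·P⁻¹ = [[96, -2], [-32, 1]] · [[1, 2], [1, 3]] = [[94, 186], [-31, -61]].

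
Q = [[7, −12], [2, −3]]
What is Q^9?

[[59047, −118092], [19682, −39363]]

tr Q = 4 and det Q = 3, so the characteristic polynomial is λ² − (4)λ + (3) with roots 1 and 3.
Eigenvectors give P = [[2, 3], [1, 1]] with P⁻¹ = [[−1, 3], [1, −2]], and Q = P·diag(1, 3)·P⁻¹.
Then Q^9 = P·diag(1, 19683)·P⁻¹ = [[2, 59049], [1, 19683]] · [[−1, 3], [1, −2]] = [[59047, −118092], [19682, −39363]].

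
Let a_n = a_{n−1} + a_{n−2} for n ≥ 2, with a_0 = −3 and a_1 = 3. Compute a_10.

63

With companion matrix T = [[1, 1], [1, 0]], [a_n, a_{n−1}]ᵀ = T·[a_{n−1}, a_{n−2}]ᵀ, so [a_10, a_9]ᵀ = T⁹·[a_1, a_0]ᵀ.
T⁹ = [[55, 34], [34, 21]], giving [a_10, a_9]ᵀ = [[63], [39]].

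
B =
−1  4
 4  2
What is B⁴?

B² = [[17, 4], [4, 20]]
B³ = [[−1, 76], [76, 56]]
B⁴ = [[305, 148], [148, 416]]

[[305, 148], [148, 416]]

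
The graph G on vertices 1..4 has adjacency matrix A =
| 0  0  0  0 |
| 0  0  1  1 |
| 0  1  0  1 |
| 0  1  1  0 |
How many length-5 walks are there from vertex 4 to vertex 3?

The number of length-5 walks from vertex 4 to vertex 3 is entry (4,3) of A⁵, where A is the adjacency matrix.
A² = [[0, 0, 0, 0], [0, 2, 1, 1], [0, 1, 2, 1], [0, 1, 1, 2]]
A³ = [[0, 0, 0, 0], [0, 2, 3, 3], [0, 3, 2, 3], [0, 3, 3, 2]]
A⁴ = [[0, 0, 0, 0], [0, 6, 5, 5], [0, 5, 6, 5], [0, 5, 5, 6]]
A⁵ = [[0, 0, 0, 0], [0, 10, 11, 11], [0, 11, 10, 11], [0, 11, 11, 10]]

11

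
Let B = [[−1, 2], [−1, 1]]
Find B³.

[[1, −2], [1, −1]]

B² = [[−1, 0], [0, −1]]
B³ = [[1, −2], [1, −1]]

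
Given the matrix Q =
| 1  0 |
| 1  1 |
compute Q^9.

Q = I + N where N = [[0, 0], [1, 0]] is strictly lower-triangular, so N^2 = 0.
(I + N)^9 = I + 9·N = [[1, 0], [9, 1]].

[[1, 0], [9, 1]]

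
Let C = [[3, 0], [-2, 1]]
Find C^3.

tr C = 4 and det C = 3, so the characteristic polynomial is λ² − (4)λ + (3) with roots 3 and 1.
Eigenvectors give P = [[-1, 0], [1, 1]] with P⁻¹ = [[-1, 0], [1, 1]], and C = P·diag(3, 1)·P⁻¹.
Then C^3 = P·diag(27, 1)·P⁻¹ = [[-27, 0], [27, 1]] · [[-1, 0], [1, 1]] = [[27, 0], [-26, 1]].

[[27, 0], [-26, 1]]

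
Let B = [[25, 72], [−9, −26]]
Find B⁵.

tr B = −1 and det B = −2, so the characteristic polynomial is λ² − (−1)λ + (−2) with roots −2 and 1.
Eigenvectors give P = [[8, 3], [−3, −1]] with P⁻¹ = [[−1, −3], [3, 8]], and B = P·diag(−2, 1)·P⁻¹.
Then B⁵ = P·diag(−32, 1)·P⁻¹ = [[−256, 3], [96, −1]] · [[−1, −3], [3, 8]] = [[265, 792], [−99, −296]].

[[265, 792], [−99, −296]]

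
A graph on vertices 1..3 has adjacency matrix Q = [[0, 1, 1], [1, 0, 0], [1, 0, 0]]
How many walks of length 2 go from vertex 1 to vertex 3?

The number of length-2 walks from vertex 1 to vertex 3 is entry (1,3) of Q^2, where Q is the adjacency matrix.
Q^2 = [[2, 0, 0], [0, 1, 1], [0, 1, 1]]

0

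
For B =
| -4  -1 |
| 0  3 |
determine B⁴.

[[256, 25], [0, 81]]

B² = [[16, 1], [0, 9]]
B³ = [[-64, -13], [0, 27]]
B⁴ = [[256, 25], [0, 81]]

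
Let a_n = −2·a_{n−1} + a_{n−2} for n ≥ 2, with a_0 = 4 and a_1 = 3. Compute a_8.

−548

With companion matrix B = [[−2, 1], [1, 0]], [a_n, a_{n−1}]ᵀ = B·[a_{n−1}, a_{n−2}]ᵀ, so [a_8, a_7]ᵀ = B^7·[a_1, a_0]ᵀ.
B^7 = [[−408, 169], [169, −70]], giving [a_8, a_7]ᵀ = [[−548], [227]].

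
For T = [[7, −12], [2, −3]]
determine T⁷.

tr T = 4 and det T = 3, so the characteristic polynomial is λ² − (4)λ + (3) with roots 3 and 1.
Eigenvectors give P = [[−3, −2], [−1, −1]] with P⁻¹ = [[−1, 2], [1, −3]], and T = P·diag(3, 1)·P⁻¹.
Then T⁷ = P·diag(2187, 1)·P⁻¹ = [[−6561, −2], [−2187, −1]] · [[−1, 2], [1, −3]] = [[6559, −13116], [2186, −4371]].

[[6559, −13116], [2186, −4371]]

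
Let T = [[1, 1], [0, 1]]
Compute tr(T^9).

2

T = I + N where N = [[0, 1], [0, 0]] is strictly upper-triangular, so N^2 = 0.
(I + N)^9 = I + 9·N = [[1, 9], [0, 1]].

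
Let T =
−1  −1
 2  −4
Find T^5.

[[179, −211], [422, −454]]

tr T = −5 and det T = 6, so the characteristic polynomial is λ² − (−5)λ + (6) with roots −3 and −2.
Eigenvectors give P = [[−1, −1], [−2, −1]] with P⁻¹ = [[1, −1], [−2, 1]], and T = P·diag(−3, −2)·P⁻¹.
Then T^5 = P·diag(−243, −32)·P⁻¹ = [[243, 32], [486, 32]] · [[1, −1], [−2, 1]] = [[179, −211], [422, −454]].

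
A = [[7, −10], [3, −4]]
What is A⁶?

tr A = 3 and det A = 2, so the characteristic polynomial is λ² − (3)λ + (2) with roots 1 and 2.
Eigenvectors give P = [[−5, −2], [−3, −1]] with P⁻¹ = [[1, −2], [−3, 5]], and A = P·diag(1, 2)·P⁻¹.
Then A⁶ = P·diag(1, 64)·P⁻¹ = [[−5, −128], [−3, −64]] · [[1, −2], [−3, 5]] = [[379, −630], [189, −314]].

[[379, −630], [189, −314]]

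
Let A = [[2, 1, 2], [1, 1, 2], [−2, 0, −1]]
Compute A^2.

[[1, 3, 4], [−1, 2, 2], [−2, −2, −3]]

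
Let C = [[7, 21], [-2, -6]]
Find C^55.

C² = C (a projection; rank 1, trace 1), so C^55 = C.

[[7, 21], [-2, -6]]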